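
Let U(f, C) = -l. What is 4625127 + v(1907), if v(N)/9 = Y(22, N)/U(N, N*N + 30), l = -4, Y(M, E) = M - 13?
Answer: 18500589/4 ≈ 4.6251e+6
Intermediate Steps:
Y(M, E) = -13 + M
U(f, C) = 4 (U(f, C) = -1*(-4) = 4)
v(N) = 81/4 (v(N) = 9*((-13 + 22)/4) = 9*(9*(1/4)) = 9*(9/4) = 81/4)
4625127 + v(1907) = 4625127 + 81/4 = 18500589/4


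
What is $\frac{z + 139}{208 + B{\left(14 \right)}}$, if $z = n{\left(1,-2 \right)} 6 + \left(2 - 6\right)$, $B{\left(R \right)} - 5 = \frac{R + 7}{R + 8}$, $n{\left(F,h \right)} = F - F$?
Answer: $\frac{330}{523} \approx 0.63097$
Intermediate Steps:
$n{\left(F,h \right)} = 0$
$B{\left(R \right)} = 5 + \frac{7 + R}{8 + R}$ ($B{\left(R \right)} = 5 + \frac{R + 7}{R + 8} = 5 + \frac{7 + R}{8 + R}$)
$z = -4$ ($z = 0 \cdot 6 + \left(2 - 6\right) = 0 + \left(2 - 6\right) = 0 - 4 = -4$)
$\frac{z + 139}{208 + B{\left(14 \right)}} = \frac{-4 + 139}{208 + \frac{47 + 6 \cdot 14}{8 + 14}} = \frac{135}{208 + \frac{47 + 84}{22}} = \frac{135}{208 + \frac{1}{22} \cdot 131} = \frac{135}{208 + \frac{131}{22}} = \frac{135}{\frac{4707}{22}} = 135 \cdot \frac{22}{4707} = \frac{330}{523}$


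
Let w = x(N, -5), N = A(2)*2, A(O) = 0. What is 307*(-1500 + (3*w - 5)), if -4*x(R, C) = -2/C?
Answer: -4621271/10 ≈ -4.6213e+5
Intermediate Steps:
N = 0 (N = 0*2 = 0)
x(R, C) = 1/(2*C) (x(R, C) = -(-1)/(2*C) = 1/(2*C))
w = -⅒ (w = (½)/(-5) = (½)*(-⅕) = -⅒ ≈ -0.10000)
307*(-1500 + (3*w - 5)) = 307*(-1500 + (3*(-⅒) - 5)) = 307*(-1500 + (-3/10 - 5)) = 307*(-1500 - 53/10) = 307*(-15053/10) = -4621271/10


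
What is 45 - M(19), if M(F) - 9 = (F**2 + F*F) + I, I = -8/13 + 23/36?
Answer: -321059/468 ≈ -686.02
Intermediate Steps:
I = 11/468 (I = -8*1/13 + 23*(1/36) = -8/13 + 23/36 = 11/468 ≈ 0.023504)
M(F) = 4223/468 + 2*F**2 (M(F) = 9 + ((F**2 + F*F) + 11/468) = 9 + ((F**2 + F**2) + 11/468) = 9 + (2*F**2 + 11/468) = 9 + (11/468 + 2*F**2) = 4223/468 + 2*F**2)
45 - M(19) = 45 - (4223/468 + 2*19**2) = 45 - (4223/468 + 2*361) = 45 - (4223/468 + 722) = 45 - 1*342119/468 = 45 - 342119/468 = -321059/468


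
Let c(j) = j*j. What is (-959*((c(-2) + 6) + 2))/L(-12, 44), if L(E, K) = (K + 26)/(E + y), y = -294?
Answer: 251532/5 ≈ 50306.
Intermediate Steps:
c(j) = j²
L(E, K) = (26 + K)/(-294 + E) (L(E, K) = (K + 26)/(E - 294) = (26 + K)/(-294 + E))
(-959*((c(-2) + 6) + 2))/L(-12, 44) = (-959*(((-2)² + 6) + 2))/(((26 + 44)/(-294 - 12))) = (-959*((4 + 6) + 2))/((70/(-306))) = (-959*(10 + 2))/((-1/306*70)) = (-959*12)/(-35/153) = -11508*(-153/35) = 251532/5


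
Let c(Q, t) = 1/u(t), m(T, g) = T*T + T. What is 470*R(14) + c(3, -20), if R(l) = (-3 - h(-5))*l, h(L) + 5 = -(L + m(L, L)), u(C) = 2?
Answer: 223721/2 ≈ 1.1186e+5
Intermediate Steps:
m(T, g) = T + T² (m(T, g) = T² + T = T + T²)
c(Q, t) = ½ (c(Q, t) = 1/2 = ½)
h(L) = -5 - L - L*(1 + L) (h(L) = -5 - (L + L*(1 + L)) = -5 + (-L - L*(1 + L)) = -5 - L - L*(1 + L))
R(l) = 17*l (R(l) = (-3 - (-5 - 1*(-5) - 1*(-5)*(1 - 5)))*l = (-3 - (-5 + 5 - 1*(-5)*(-4)))*l = (-3 - (-5 + 5 - 20))*l = (-3 - 1*(-20))*l = (-3 + 20)*l = 17*l)
470*R(14) + c(3, -20) = 470*(17*14) + ½ = 470*238 + ½ = 111860 + ½ = 223721/2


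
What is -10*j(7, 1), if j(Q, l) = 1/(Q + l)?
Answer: -5/4 ≈ -1.2500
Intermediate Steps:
-10*j(7, 1) = -10/(7 + 1) = -10/8 = -10*1/8 = -5/4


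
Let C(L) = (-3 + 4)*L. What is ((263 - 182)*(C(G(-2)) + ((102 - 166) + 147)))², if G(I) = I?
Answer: 43046721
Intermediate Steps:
C(L) = L (C(L) = 1*L = L)
((263 - 182)*(C(G(-2)) + ((102 - 166) + 147)))² = ((263 - 182)*(-2 + ((102 - 166) + 147)))² = (81*(-2 + (-64 + 147)))² = (81*(-2 + 83))² = (81*81)² = 6561² = 43046721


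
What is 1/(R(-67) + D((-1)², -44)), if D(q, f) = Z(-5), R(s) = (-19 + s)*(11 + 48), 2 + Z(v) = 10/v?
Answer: -1/5078 ≈ -0.00019693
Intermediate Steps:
Z(v) = -2 + 10/v
R(s) = -1121 + 59*s (R(s) = (-19 + s)*59 = -1121 + 59*s)
D(q, f) = -4 (D(q, f) = -2 + 10/(-5) = -2 + 10*(-⅕) = -2 - 2 = -4)
1/(R(-67) + D((-1)², -44)) = 1/((-1121 + 59*(-67)) - 4) = 1/((-1121 - 3953) - 4) = 1/(-5074 - 4) = 1/(-5078) = -1/5078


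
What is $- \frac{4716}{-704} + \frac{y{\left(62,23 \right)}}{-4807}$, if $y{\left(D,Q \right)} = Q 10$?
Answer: $\frac{22241}{3344} \approx 6.651$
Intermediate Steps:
$y{\left(D,Q \right)} = 10 Q$
$- \frac{4716}{-704} + \frac{y{\left(62,23 \right)}}{-4807} = - \frac{4716}{-704} + \frac{10 \cdot 23}{-4807} = \left(-4716\right) \left(- \frac{1}{704}\right) + 230 \left(- \frac{1}{4807}\right) = \frac{1179}{176} - \frac{10}{209} = \frac{22241}{3344}$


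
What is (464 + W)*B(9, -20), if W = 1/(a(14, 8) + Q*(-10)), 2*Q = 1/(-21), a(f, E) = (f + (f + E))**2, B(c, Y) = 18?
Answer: 227350170/27221 ≈ 8352.0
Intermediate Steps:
a(f, E) = (E + 2*f)**2 (a(f, E) = (f + (E + f))**2 = (E + 2*f)**2)
Q = -1/42 (Q = (1/2)/(-21) = (1/2)*(-1/21) = -1/42 ≈ -0.023810)
W = 21/27221 (W = 1/((8 + 2*14)**2 - 1/42*(-10)) = 1/((8 + 28)**2 + 5/21) = 1/(36**2 + 5/21) = 1/(1296 + 5/21) = 1/(27221/21) = 21/27221 ≈ 0.00077146)
(464 + W)*B(9, -20) = (464 + 21/27221)*18 = (12630565/27221)*18 = 227350170/27221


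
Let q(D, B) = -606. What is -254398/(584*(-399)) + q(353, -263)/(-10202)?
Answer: 684144023/594307308 ≈ 1.1512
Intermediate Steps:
-254398/(584*(-399)) + q(353, -263)/(-10202) = -254398/(584*(-399)) - 606/(-10202) = -254398/(-233016) - 606*(-1/10202) = -254398*(-1/233016) + 303/5101 = 127199/116508 + 303/5101 = 684144023/594307308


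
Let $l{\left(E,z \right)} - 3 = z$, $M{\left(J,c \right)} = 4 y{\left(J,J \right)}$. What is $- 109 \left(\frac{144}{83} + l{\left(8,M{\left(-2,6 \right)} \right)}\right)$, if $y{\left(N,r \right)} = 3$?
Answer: $- \frac{151401}{83} \approx -1824.1$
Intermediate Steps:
$M{\left(J,c \right)} = 12$ ($M{\left(J,c \right)} = 4 \cdot 3 = 12$)
$l{\left(E,z \right)} = 3 + z$
$- 109 \left(\frac{144}{83} + l{\left(8,M{\left(-2,6 \right)} \right)}\right) = - 109 \left(\frac{144}{83} + \left(3 + 12\right)\right) = - 109 \left(144 \cdot \frac{1}{83} + 15\right) = - 109 \left(\frac{144}{83} + 15\right) = \left(-109\right) \frac{1389}{83} = - \frac{151401}{83}$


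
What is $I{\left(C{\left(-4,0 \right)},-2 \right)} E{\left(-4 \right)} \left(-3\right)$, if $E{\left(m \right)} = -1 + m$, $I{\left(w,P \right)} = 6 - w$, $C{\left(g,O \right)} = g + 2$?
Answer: $120$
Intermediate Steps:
$C{\left(g,O \right)} = 2 + g$
$I{\left(C{\left(-4,0 \right)},-2 \right)} E{\left(-4 \right)} \left(-3\right) = \left(6 - \left(2 - 4\right)\right) \left(-1 - 4\right) \left(-3\right) = \left(6 - -2\right) \left(-5\right) \left(-3\right) = \left(6 + 2\right) \left(-5\right) \left(-3\right) = 8 \left(-5\right) \left(-3\right) = \left(-40\right) \left(-3\right) = 120$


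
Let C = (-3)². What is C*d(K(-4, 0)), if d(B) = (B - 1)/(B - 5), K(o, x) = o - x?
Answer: 5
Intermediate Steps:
C = 9
d(B) = (-1 + B)/(-5 + B)
C*d(K(-4, 0)) = 9*((-1 + (-4 - 1*0))/(-5 + (-4 - 1*0))) = 9*((-1 + (-4 + 0))/(-5 + (-4 + 0))) = 9*((-1 - 4)/(-5 - 4)) = 9*(-5/(-9)) = 9*(-⅑*(-5)) = 9*(5/9) = 5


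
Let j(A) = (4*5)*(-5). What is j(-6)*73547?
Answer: -7354700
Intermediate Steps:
j(A) = -100 (j(A) = 20*(-5) = -100)
j(-6)*73547 = -100*73547 = -7354700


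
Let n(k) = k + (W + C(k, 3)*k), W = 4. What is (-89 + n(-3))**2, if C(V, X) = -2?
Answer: 6724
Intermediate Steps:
n(k) = 4 - k (n(k) = k + (4 - 2*k) = 4 - k)
(-89 + n(-3))**2 = (-89 + (4 - 1*(-3)))**2 = (-89 + (4 + 3))**2 = (-89 + 7)**2 = (-82)**2 = 6724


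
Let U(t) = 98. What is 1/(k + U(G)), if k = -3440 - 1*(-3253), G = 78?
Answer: -1/89 ≈ -0.011236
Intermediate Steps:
k = -187 (k = -3440 + 3253 = -187)
1/(k + U(G)) = 1/(-187 + 98) = 1/(-89) = -1/89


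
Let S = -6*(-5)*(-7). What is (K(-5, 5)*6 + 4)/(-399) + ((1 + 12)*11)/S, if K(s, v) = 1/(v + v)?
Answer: -921/1330 ≈ -0.69248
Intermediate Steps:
K(s, v) = 1/(2*v)
S = -210 (S = 30*(-7) = -210)
(K(-5, 5)*6 + 4)/(-399) + ((1 + 12)*11)/S = (((½)/5)*6 + 4)/(-399) + ((1 + 12)*11)/(-210) = (((½)*(⅕))*6 + 4)*(-1/399) + (13*11)*(-1/210) = ((⅒)*6 + 4)*(-1/399) + 143*(-1/210) = (⅗ + 4)*(-1/399) - 143/210 = (23/5)*(-1/399) - 143/210 = -23/1995 - 143/210 = -921/1330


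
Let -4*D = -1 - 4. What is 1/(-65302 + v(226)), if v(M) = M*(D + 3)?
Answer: -2/128683 ≈ -1.5542e-5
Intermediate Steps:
D = 5/4 (D = -(-1 - 4)/4 = -¼*(-5) = 5/4 ≈ 1.2500)
v(M) = 17*M/4 (v(M) = M*(5/4 + 3) = M*(17/4) = 17*M/4)
1/(-65302 + v(226)) = 1/(-65302 + (17/4)*226) = 1/(-65302 + 1921/2) = 1/(-128683/2) = -2/128683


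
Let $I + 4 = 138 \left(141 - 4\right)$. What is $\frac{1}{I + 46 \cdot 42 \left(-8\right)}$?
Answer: $\frac{1}{3446} \approx 0.00029019$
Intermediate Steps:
$I = 18902$ ($I = -4 + 138 \left(141 - 4\right) = -4 + 138 \cdot 137 = -4 + 18906 = 18902$)
$\frac{1}{I + 46 \cdot 42 \left(-8\right)} = \frac{1}{18902 + 46 \cdot 42 \left(-8\right)} = \frac{1}{18902 + 1932 \left(-8\right)} = \frac{1}{18902 - 15456} = \frac{1}{3446}$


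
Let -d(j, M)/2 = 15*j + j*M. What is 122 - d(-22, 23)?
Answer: -1550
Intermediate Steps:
d(j, M) = -30*j - 2*M*j (d(j, M) = -2*(15*j + j*M) = -2*(15*j + M*j) = -30*j - 2*M*j)
122 - d(-22, 23) = 122 - (-2)*(-22)*(15 + 23) = 122 - (-2)*(-22)*38 = 122 - 1*1672 = 122 - 1672 = -1550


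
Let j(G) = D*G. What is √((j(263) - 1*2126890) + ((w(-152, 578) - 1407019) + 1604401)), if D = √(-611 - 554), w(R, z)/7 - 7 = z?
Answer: √(-1925413 + 263*I*√1165) ≈ 3.235 + 1387.6*I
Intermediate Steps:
w(R, z) = 49 + 7*z
D = I*√1165 (D = √(-1165) = I*√1165 ≈ 34.132*I)
j(G) = I*G*√1165 (j(G) = (I*√1165)*G = I*G*√1165)
√((j(263) - 1*2126890) + ((w(-152, 578) - 1407019) + 1604401)) = √((I*263*√1165 - 1*2126890) + (((49 + 7*578) - 1407019) + 1604401)) = √((263*I*√1165 - 2126890) + (((49 + 4046) - 1407019) + 1604401)) = √((-2126890 + 263*I*√1165) + ((4095 - 1407019) + 1604401)) = √((-2126890 + 263*I*√1165) + (-1402924 + 1604401)) = √((-2126890 + 263*I*√1165) + 201477) = √(-1925413 + 263*I*√1165)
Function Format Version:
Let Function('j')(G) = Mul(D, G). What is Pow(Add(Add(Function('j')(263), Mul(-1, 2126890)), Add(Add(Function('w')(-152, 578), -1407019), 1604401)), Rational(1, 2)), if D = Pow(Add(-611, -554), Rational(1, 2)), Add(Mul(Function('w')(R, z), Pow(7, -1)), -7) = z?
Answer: Pow(Add(-1925413, Mul(263, I, Pow(1165, Rational(1, 2)))), Rational(1, 2)) ≈ Add(3.235, Mul(1387.6, I))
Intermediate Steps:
Function('w')(R, z) = Add(49, Mul(7, z))
D = Mul(I, Pow(1165, Rational(1, 2))) (D = Pow(-1165, Rational(1, 2)) = Mul(I, Pow(1165, Rational(1, 2))) ≈ Mul(34.132, I))
Function('j')(G) = Mul(I, G, Pow(1165, Rational(1, 2))) (Function('j')(G) = Mul(Mul(I, Pow(1165, Rational(1, 2))), G) = Mul(I, G, Pow(1165, Rational(1, 2))))
Pow(Add(Add(Function('j')(263), Mul(-1, 2126890)), Add(Add(Function('w')(-152, 578), -1407019), 1604401)), Rational(1, 2)) = Pow(Add(Add(Mul(I, 263, Pow(1165, Rational(1, 2))), Mul(-1, 2126890)), Add(Add(Add(49, Mul(7, 578)), -1407019), 1604401)), Rational(1, 2)) = Pow(Add(Add(Mul(263, I, Pow(1165, Rational(1, 2))), -2126890), Add(Add(Add(49, 4046), -1407019), 1604401)), Rational(1, 2)) = Pow(Add(Add(-2126890, Mul(263, I, Pow(1165, Rational(1, 2)))), Add(Add(4095, -1407019), 1604401)), Rational(1, 2)) = Pow(Add(Add(-2126890, Mul(263, I, Pow(1165, Rational(1, 2)))), Add(-1402924, 1604401)), Rational(1, 2)) = Pow(Add(Add(-2126890, Mul(263, I, Pow(1165, Rational(1, 2)))), 201477), Rational(1, 2)) = Pow(Add(-1925413, Mul(263, I, Pow(1165, Rational(1, 2)))), Rational(1, 2))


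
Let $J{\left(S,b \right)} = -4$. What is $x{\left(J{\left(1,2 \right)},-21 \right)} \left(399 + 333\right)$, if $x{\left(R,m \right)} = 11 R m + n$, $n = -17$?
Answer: $663924$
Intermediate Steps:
$x{\left(R,m \right)} = -17 + 11 R m$ ($x{\left(R,m \right)} = 11 R m - 17 = -17 + 11 R m$)
$x{\left(J{\left(1,2 \right)},-21 \right)} \left(399 + 333\right) = \left(-17 + 11 \left(-4\right) \left(-21\right)\right) \left(399 + 333\right) = \left(-17 + 924\right) 732 = 907 \cdot 732 = 663924$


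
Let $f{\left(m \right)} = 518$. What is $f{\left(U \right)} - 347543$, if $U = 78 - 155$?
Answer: $-347025$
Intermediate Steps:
$U = -77$ ($U = 78 - 155 = -77$)
$f{\left(U \right)} - 347543 = 518 - 347543 = -347025$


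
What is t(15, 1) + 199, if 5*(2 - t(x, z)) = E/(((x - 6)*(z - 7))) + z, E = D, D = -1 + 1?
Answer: 1004/5 ≈ 200.80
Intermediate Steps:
D = 0
E = 0
t(x, z) = 2 - z/5 (t(x, z) = 2 - (0/(((x - 6)*(z - 7))) + z)/5 = 2 - (0/(((-6 + x)*(-7 + z))) + z)/5 = 2 - (0/(((-7 + z)*(-6 + x))) + z)/5 = 2 - (0*(1/((-7 + z)*(-6 + x))) + z)/5 = 2 - (0 + z)/5 = 2 - z/5)
t(15, 1) + 199 = (2 - ⅕*1) + 199 = (2 - ⅕) + 199 = 9/5 + 199 = 1004/5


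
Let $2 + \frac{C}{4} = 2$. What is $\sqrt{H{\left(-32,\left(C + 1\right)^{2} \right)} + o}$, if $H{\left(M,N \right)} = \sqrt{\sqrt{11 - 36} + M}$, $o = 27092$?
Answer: $\sqrt{27092 + \sqrt{-32 + 5 i}} \approx 164.6 + 0.017 i$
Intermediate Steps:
$C = 0$ ($C = -8 + 4 \cdot 2 = -8 + 8 = 0$)
$H{\left(M,N \right)} = \sqrt{M + 5 i}$ ($H{\left(M,N \right)} = \sqrt{\sqrt{-25} + M} = \sqrt{5 i + M} = \sqrt{M + 5 i}$)
$\sqrt{H{\left(-32,\left(C + 1\right)^{2} \right)} + o} = \sqrt{\sqrt{-32 + 5 i} + 27092} = \sqrt{27092 + \sqrt{-32 + 5 i}}$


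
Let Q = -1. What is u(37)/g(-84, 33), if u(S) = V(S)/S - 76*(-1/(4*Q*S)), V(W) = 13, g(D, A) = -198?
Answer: 1/1221 ≈ 0.00081900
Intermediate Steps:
u(S) = -6/S (u(S) = 13/S - 76*1/(4*S) = 13/S - 19/S = -6/S)
u(37)/g(-84, 33) = -6/37/(-198) = -6*1/37*(-1/198) = -6/37*(-1/198) = 1/1221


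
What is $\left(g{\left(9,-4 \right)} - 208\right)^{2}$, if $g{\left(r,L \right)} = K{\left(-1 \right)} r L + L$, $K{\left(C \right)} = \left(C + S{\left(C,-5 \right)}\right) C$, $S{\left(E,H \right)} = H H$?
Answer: $425104$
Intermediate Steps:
$S{\left(E,H \right)} = H^{2}$
$K{\left(C \right)} = C \left(25 + C\right)$ ($K{\left(C \right)} = \left(C + \left(-5\right)^{2}\right) C = \left(C + 25\right) C = \left(25 + C\right) C = C \left(25 + C\right)$)
$g{\left(r,L \right)} = L - 24 L r$ ($g{\left(r,L \right)} = - (25 - 1) r L + L = \left(-1\right) 24 r L + L = - 24 r L + L = - 24 L r + L = L - 24 L r$)
$\left(g{\left(9,-4 \right)} - 208\right)^{2} = \left(- 4 \left(1 - 216\right) - 208\right)^{2} = \left(\left(-4\right) \left(-215\right) - 208\right)^{2} = \left(860 - 208\right)^{2} = 652^{2} = 425104$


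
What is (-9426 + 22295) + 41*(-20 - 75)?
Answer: 8974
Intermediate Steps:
(-9426 + 22295) + 41*(-20 - 75) = 12869 + 41*(-95) = 12869 - 3895 = 8974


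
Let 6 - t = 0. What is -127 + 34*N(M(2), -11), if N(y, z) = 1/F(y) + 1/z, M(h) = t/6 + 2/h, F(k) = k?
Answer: -1244/11 ≈ -113.09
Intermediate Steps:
t = 6 (t = 6 - 1*0 = 6 + 0 = 6)
M(h) = 1 + 2/h (M(h) = 6/6 + 2/h = 6*(⅙) + 2/h = 1 + 2/h)
N(y, z) = 1/y + 1/z
-127 + 34*N(M(2), -11) = -127 + 34*(((2 + 2)/2 - 11)/(((2 + 2)/2)*(-11))) = -127 + 34*(-1/11*((½)*4 - 11)/((½)*4)) = -127 + 34*(-1/11*(2 - 11)/2) = -127 + 34*((½)*(-1/11)*(-9)) = -127 + 34*(9/22) = -127 + 153/11 = -1244/11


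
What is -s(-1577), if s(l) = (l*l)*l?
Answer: 3921887033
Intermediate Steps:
s(l) = l**3 (s(l) = l**2*l = l**3)
-s(-1577) = -1*(-1577)**3 = -1*(-3921887033) = 3921887033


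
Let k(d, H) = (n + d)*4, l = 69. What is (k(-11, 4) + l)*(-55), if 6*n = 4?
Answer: -4565/3 ≈ -1521.7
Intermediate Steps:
n = 2/3 (n = (1/6)*4 = 2/3 ≈ 0.66667)
k(d, H) = 8/3 + 4*d (k(d, H) = (2/3 + d)*4 = 8/3 + 4*d)
(k(-11, 4) + l)*(-55) = ((8/3 + 4*(-11)) + 69)*(-55) = ((8/3 - 44) + 69)*(-55) = (-124/3 + 69)*(-55) = (83/3)*(-55) = -4565/3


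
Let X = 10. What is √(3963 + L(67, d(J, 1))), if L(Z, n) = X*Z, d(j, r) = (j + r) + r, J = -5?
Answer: √4633 ≈ 68.066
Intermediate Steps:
d(j, r) = j + 2*r
L(Z, n) = 10*Z
√(3963 + L(67, d(J, 1))) = √(3963 + 10*67) = √(3963 + 670) = √4633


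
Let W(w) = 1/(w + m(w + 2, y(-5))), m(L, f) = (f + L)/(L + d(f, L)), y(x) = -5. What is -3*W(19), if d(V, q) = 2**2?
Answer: -75/491 ≈ -0.15275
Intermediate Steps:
d(V, q) = 4
m(L, f) = (L + f)/(4 + L) (m(L, f) = (f + L)/(L + 4) = (L + f)/(4 + L))
W(w) = 1/(w + (-3 + w)/(6 + w)) (W(w) = 1/(w + ((w + 2) - 5)/(4 + (w + 2))) = 1/(w + ((2 + w) - 5)/(4 + (2 + w))) = 1/(w + (-3 + w)/(6 + w)))
-3*W(19) = -3*(6 + 19)/(-3 + 19 + 19*(6 + 19)) = -3*25/(-3 + 19 + 19*25) = -3*25/(-3 + 19 + 475) = -3*25/491 = -75/491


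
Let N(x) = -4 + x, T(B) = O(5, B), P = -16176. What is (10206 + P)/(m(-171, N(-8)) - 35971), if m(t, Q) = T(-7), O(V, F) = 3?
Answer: 2985/17984 ≈ 0.16598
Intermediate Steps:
T(B) = 3
m(t, Q) = 3
(10206 + P)/(m(-171, N(-8)) - 35971) = (10206 - 16176)/(3 - 35971) = -5970/(-35968) = -5970*(-1/35968) = 2985/17984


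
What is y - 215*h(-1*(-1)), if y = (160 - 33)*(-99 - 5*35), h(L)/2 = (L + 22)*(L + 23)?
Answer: -272158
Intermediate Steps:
h(L) = 2*(22 + L)*(23 + L) (h(L) = 2*((L + 22)*(L + 23)) = 2*((22 + L)*(23 + L)) = 2*(22 + L)*(23 + L))
y = -34798 (y = 127*(-99 - 175) = 127*(-274) = -34798)
y - 215*h(-1*(-1)) = -34798 - 215*(1012 + 2*(-1*(-1))**2 + 90*(-1*(-1))) = -34798 - 215*(1012 + 2*1**2 + 90*1) = -34798 - 215*(1012 + 2*1 + 90) = -34798 - 215*(1012 + 2 + 90) = -34798 - 215*1104 = -34798 - 237360 = -272158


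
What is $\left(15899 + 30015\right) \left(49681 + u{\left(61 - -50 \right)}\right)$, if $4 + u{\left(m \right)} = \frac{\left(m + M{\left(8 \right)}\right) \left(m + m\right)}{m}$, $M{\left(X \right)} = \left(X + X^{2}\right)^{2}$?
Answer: $2767099038$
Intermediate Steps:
$u{\left(m \right)} = 10364 + 2 m$ ($u{\left(m \right)} = -4 + \frac{\left(m + 8^{2} \left(1 + 8\right)^{2}\right) \left(m + m\right)}{m} = -4 + \frac{\left(m + 64 \cdot 9^{2}\right) 2 m}{m} = -4 + \frac{\left(m + 64 \cdot 81\right) 2 m}{m} = -4 + \frac{\left(m + 5184\right) 2 m}{m} = -4 + \frac{\left(5184 + m\right) 2 m}{m} = -4 + \frac{2 m \left(5184 + m\right)}{m} = -4 + \left(10368 + 2 m\right) = 10364 + 2 m$)
$\left(15899 + 30015\right) \left(49681 + u{\left(61 - -50 \right)}\right) = \left(15899 + 30015\right) \left(49681 + \left(10364 + 2 \left(61 - -50\right)\right)\right) = 45914 \left(49681 + \left(10364 + 2 \left(61 + 50\right)\right)\right) = 45914 \left(49681 + \left(10364 + 2 \cdot 111\right)\right) = 45914 \left(49681 + \left(10364 + 222\right)\right) = 45914 \left(49681 + 10586\right) = 45914 \cdot 60267 = 2767099038$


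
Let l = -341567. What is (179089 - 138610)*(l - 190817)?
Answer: -21550371936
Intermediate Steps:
(179089 - 138610)*(l - 190817) = (179089 - 138610)*(-341567 - 190817) = 40479*(-532384) = -21550371936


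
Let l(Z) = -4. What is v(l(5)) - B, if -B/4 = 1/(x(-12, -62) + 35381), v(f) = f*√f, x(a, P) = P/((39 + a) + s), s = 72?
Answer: 396/3502657 - 8*I ≈ 0.00011306 - 8.0*I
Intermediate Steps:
x(a, P) = P/(111 + a) (x(a, P) = P/((39 + a) + 72) = P/(111 + a))
v(f) = f^(3/2)
B = -396/3502657 (B = -4/(-62/(111 - 12) + 35381) = -4/(-62/99 + 35381) = -4/3502657/99 = -4*99/3502657 = -396/3502657 ≈ -0.00011306)
v(l(5)) - B = (-4)^(3/2) - 1*(-396/3502657) = -8*I + 396/3502657 = 396/3502657 - 8*I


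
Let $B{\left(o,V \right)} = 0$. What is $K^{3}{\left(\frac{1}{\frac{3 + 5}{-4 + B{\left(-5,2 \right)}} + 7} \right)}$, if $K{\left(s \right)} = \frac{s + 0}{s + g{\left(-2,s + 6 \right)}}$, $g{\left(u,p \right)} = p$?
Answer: $\frac{1}{32768} \approx 3.0518 \cdot 10^{-5}$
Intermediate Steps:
$K{\left(s \right)} = \frac{s}{6 + 2 s}$ ($K{\left(s \right)} = \frac{s + 0}{s + \left(s + 6\right)} = \frac{s}{s + \left(6 + s\right)} = \frac{s}{6 + 2 s}$)
$K^{3}{\left(\frac{1}{\frac{3 + 5}{-4 + B{\left(-5,2 \right)}} + 7} \right)} = \left(\frac{1}{2 \left(\frac{3 + 5}{-4 + 0} + 7\right) \left(3 + \frac{1}{\frac{3 + 5}{-4 + 0} + 7}\right)}\right)^{3} = \left(\frac{1}{2 \left(\frac{8}{-4} + 7\right) \left(3 + \frac{1}{\frac{8}{-4} + 7}\right)}\right)^{3} = \left(\frac{1}{2 \left(8 \left(- \frac{1}{4}\right) + 7\right) \left(3 + \frac{1}{8 \left(- \frac{1}{4}\right) + 7}\right)}\right)^{3} = \left(\frac{1}{2 \left(-2 + 7\right) \left(3 + \frac{1}{-2 + 7}\right)}\right)^{3} = \left(\frac{1}{2 \cdot 5 \left(3 + \frac{1}{5}\right)}\right)^{3} = \left(\frac{1}{2} \cdot \frac{1}{5} \frac{1}{3 + \frac{1}{5}}\right)^{3} = \left(\frac{1}{2} \cdot \frac{1}{5} \frac{1}{\frac{16}{5}}\right)^{3} = \left(\frac{1}{2} \cdot \frac{1}{5} \cdot \frac{5}{16}\right)^{3} = \left(\frac{1}{32}\right)^{3} = \frac{1}{32768}$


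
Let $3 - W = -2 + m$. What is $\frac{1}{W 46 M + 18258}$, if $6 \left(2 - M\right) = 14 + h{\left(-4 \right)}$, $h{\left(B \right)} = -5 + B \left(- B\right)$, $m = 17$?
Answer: $\frac{1}{16510} \approx 6.0569 \cdot 10^{-5}$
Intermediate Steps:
$h{\left(B \right)} = -5 - B^{2}$
$W = -12$ ($W = 3 - \left(-2 + 17\right) = 3 - 15 = -12$)
$M = \frac{19}{6}$ ($M = 2 - \frac{14 - 21}{6} = 2 - - \frac{7}{6} = 2 + \frac{7}{6} = \frac{19}{6} \approx 3.1667$)
$\frac{1}{W 46 M + 18258} = \frac{1}{\left(-12\right) 46 \cdot \frac{19}{6} + 18258} = \frac{1}{\left(-552\right) \frac{19}{6} + 18258} = \frac{1}{-1748 + 18258} = \frac{1}{16510}$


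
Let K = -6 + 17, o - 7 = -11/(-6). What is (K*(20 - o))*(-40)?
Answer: -14740/3 ≈ -4913.3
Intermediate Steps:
o = 53/6 (o = 7 - 11/(-6) = 7 - 11*(-1/6) = 7 + 11/6 = 53/6 ≈ 8.8333)
K = 11
(K*(20 - o))*(-40) = (11*(20 - 1*53/6))*(-40) = (11*(20 - 53/6))*(-40) = (11*(67/6))*(-40) = (737/6)*(-40) = -14740/3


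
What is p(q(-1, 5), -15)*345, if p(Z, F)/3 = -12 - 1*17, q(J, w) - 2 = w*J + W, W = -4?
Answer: -30015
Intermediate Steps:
q(J, w) = -2 + J*w (q(J, w) = 2 + (w*J - 4) = 2 + (J*w - 4) = 2 + (-4 + J*w) = -2 + J*w)
p(Z, F) = -87 (p(Z, F) = 3*(-12 - 1*17) = 3*(-12 - 17) = 3*(-29) = -87)
p(q(-1, 5), -15)*345 = -87*345 = -30015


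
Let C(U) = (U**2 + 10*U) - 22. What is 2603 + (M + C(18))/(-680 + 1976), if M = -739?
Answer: 3373231/1296 ≈ 2602.8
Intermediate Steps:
C(U) = -22 + U**2 + 10*U
2603 + (M + C(18))/(-680 + 1976) = 2603 + (-739 + (-22 + 18**2 + 10*18))/(-680 + 1976) = 2603 + (-739 + (-22 + 324 + 180))/1296 = 2603 + (-739 + 482)*(1/1296) = 2603 - 257*1/1296 = 2603 - 257/1296 = 3373231/1296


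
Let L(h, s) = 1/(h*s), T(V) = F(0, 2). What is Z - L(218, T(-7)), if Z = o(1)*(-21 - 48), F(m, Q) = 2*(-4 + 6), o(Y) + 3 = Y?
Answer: 120335/872 ≈ 138.00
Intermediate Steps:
o(Y) = -3 + Y
F(m, Q) = 4 (F(m, Q) = 2*2 = 4)
T(V) = 4
L(h, s) = 1/(h*s)
Z = 138 (Z = (-3 + 1)*(-21 - 48) = -2*(-69) = 138)
Z - L(218, T(-7)) = 138 - 1/(218*4) = 138 - 1*1/872 = 138 - 1/872 = 120335/872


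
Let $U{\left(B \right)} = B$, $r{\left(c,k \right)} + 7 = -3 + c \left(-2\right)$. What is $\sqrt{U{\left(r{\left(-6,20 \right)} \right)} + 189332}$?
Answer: $\sqrt{189334} \approx 435.13$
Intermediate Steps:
$r{\left(c,k \right)} = -10 - 2 c$ ($r{\left(c,k \right)} = -7 + \left(-3 + c \left(-2\right)\right) = -7 - \left(3 + 2 c\right) = -10 - 2 c$)
$\sqrt{U{\left(r{\left(-6,20 \right)} \right)} + 189332} = \sqrt{\left(-10 - -12\right) + 189332} = \sqrt{\left(-10 + 12\right) + 189332} = \sqrt{2 + 189332} = \sqrt{189334}$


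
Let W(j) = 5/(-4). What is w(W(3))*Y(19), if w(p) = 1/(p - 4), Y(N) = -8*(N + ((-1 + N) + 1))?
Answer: 1216/21 ≈ 57.905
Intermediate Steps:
W(j) = -5/4 (W(j) = 5*(-¼) = -5/4)
Y(N) = -16*N (Y(N) = -8*(N + N) = -16*N)
w(p) = 1/(-4 + p)
w(W(3))*Y(19) = (-16*19)/(-4 - 5/4) = -304/(-21/4) = -4/21*(-304) = 1216/21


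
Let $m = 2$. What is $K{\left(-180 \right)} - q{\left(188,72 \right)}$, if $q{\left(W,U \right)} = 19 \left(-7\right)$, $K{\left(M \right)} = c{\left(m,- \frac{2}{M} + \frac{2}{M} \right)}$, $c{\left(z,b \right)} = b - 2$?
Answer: $131$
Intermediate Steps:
$c{\left(z,b \right)} = -2 + b$
$K{\left(M \right)} = -2$ ($K{\left(M \right)} = -2 + \left(- \frac{2}{M} + \frac{2}{M}\right) = -2 + 0 = -2$)
$q{\left(W,U \right)} = -133$
$K{\left(-180 \right)} - q{\left(188,72 \right)} = -2 - -133 = -2 + 133 = 131$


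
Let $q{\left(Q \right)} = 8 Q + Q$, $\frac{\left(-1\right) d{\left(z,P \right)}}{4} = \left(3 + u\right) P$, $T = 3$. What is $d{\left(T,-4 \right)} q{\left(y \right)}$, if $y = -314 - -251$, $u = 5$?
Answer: $-72576$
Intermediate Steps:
$d{\left(z,P \right)} = - 32 P$ ($d{\left(z,P \right)} = - 4 \left(3 + 5\right) P = - 4 \cdot 8 P = - 32 P$)
$y = -63$ ($y = -314 + 251 = -63$)
$q{\left(Q \right)} = 9 Q$
$d{\left(T,-4 \right)} q{\left(y \right)} = \left(-32\right) \left(-4\right) 9 \left(-63\right) = 128 \left(-567\right) = -72576$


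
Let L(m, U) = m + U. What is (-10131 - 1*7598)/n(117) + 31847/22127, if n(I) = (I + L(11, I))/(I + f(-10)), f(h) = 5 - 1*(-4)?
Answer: -1008585407/110635 ≈ -9116.3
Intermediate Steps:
f(h) = 9 (f(h) = 5 + 4 = 9)
L(m, U) = U + m
n(I) = (11 + 2*I)/(9 + I) (n(I) = (I + (I + 11))/(I + 9) = (I + (11 + I))/(9 + I) = (11 + 2*I)/(9 + I))
(-10131 - 1*7598)/n(117) + 31847/22127 = (-10131 - 1*7598)/(((11 + 2*117)/(9 + 117))) + 31847/22127 = (-10131 - 7598)/(((11 + 234)/126)) + 31847*(1/22127) = -17729/((1/126)*245) + 31847/22127 = -17729/35/18 + 31847/22127 = -17729*18/35 + 31847/22127 = -319122/35 + 31847/22127 = -1008585407/110635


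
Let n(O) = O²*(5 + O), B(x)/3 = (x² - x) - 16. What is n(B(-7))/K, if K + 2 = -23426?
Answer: -450000/5857 ≈ -76.831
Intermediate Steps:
B(x) = -48 - 3*x + 3*x² (B(x) = 3*((x² - x) - 16) = 3*(-16 + x² - x) = -48 - 3*x + 3*x²)
K = -23428 (K = -2 - 23426 = -23428)
n(B(-7))/K = ((-48 - 3*(-7) + 3*(-7)²)²*(5 + (-48 - 3*(-7) + 3*(-7)²)))/(-23428) = ((-48 + 21 + 3*49)²*(5 + (-48 + 21 + 3*49)))*(-1/23428) = ((-48 + 21 + 147)²*(5 + (-48 + 21 + 147)))*(-1/23428) = (120²*(5 + 120))*(-1/23428) = (14400*125)*(-1/23428) = 1800000*(-1/23428) = -450000/5857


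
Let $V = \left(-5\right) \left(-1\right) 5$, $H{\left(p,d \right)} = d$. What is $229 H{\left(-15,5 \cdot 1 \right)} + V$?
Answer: $1170$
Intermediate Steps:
$V = 25$ ($V = 5 \cdot 5 = 25$)
$229 H{\left(-15,5 \cdot 1 \right)} + V = 229 \cdot 5 \cdot 1 + 25 = 229 \cdot 5 + 25 = 1145 + 25 = 1170$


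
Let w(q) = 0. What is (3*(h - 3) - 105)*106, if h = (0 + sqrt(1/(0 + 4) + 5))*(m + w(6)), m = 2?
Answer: -12084 + 318*sqrt(21) ≈ -10627.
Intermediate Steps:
h = sqrt(21) (h = (0 + sqrt(1/(0 + 4) + 5))*(2 + 0) = (0 + sqrt(1/4 + 5))*2 = (0 + sqrt(21/4))*2 = (0 + sqrt(21)/2)*2 = (sqrt(21)/2)*2 = sqrt(21) ≈ 4.5826)
(3*(h - 3) - 105)*106 = (3*(sqrt(21) - 3) - 105)*106 = (3*(-3 + sqrt(21)) - 105)*106 = ((-9 + 3*sqrt(21)) - 105)*106 = (-114 + 3*sqrt(21))*106 = -12084 + 318*sqrt(21)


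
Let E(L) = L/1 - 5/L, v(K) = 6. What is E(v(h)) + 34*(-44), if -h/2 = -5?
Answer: -8945/6 ≈ -1490.8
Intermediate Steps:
h = 10 (h = -2*(-5) = 10)
E(L) = L - 5/L (E(L) = L*1 - 5/L = L - 5/L)
E(v(h)) + 34*(-44) = (6 - 5/6) + 34*(-44) = (6 - 5*⅙) - 1496 = (6 - ⅚) - 1496 = 31/6 - 1496 = -8945/6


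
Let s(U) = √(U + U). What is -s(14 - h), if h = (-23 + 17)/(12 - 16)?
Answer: -5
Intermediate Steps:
h = 3/2 (h = -6/(-4) = -6*(-¼) = 3/2 ≈ 1.5000)
s(U) = √2*√U (s(U) = √(2*U) = √2*√U)
-s(14 - h) = -√2*√(14 - 1*3/2) = -√2*√(14 - 3/2) = -√2*√(25/2) = -√2*5*√2/2 = -1*5 = -5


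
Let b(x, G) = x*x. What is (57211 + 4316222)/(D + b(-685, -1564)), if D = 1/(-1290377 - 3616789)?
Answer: 21461161720878/2302564966349 ≈ 9.3205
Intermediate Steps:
b(x, G) = x**2
D = -1/4907166 (D = 1/(-4907166) = -1/4907166 ≈ -2.0378e-7)
(57211 + 4316222)/(D + b(-685, -1564)) = (57211 + 4316222)/(-1/4907166 + (-685)**2) = 4373433/(-1/4907166 + 469225) = 4373433/(2302564966349/4907166) = 4373433*(4907166/2302564966349) = 21461161720878/2302564966349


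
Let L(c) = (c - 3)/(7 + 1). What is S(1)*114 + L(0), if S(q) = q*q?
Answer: 909/8 ≈ 113.63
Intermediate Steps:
S(q) = q²
L(c) = -3/8 + c/8 (L(c) = (-3 + c)/8 = (-3 + c)*(⅛) = -3/8 + c/8)
S(1)*114 + L(0) = 1²*114 + (-3/8 + (⅛)*0) = 1*114 + (-3/8 + 0) = 114 - 3/8 = 909/8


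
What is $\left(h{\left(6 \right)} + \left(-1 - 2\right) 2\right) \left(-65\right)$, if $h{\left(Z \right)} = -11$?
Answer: $1105$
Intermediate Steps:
$\left(h{\left(6 \right)} + \left(-1 - 2\right) 2\right) \left(-65\right) = \left(-11 + \left(-1 - 2\right) 2\right) \left(-65\right) = \left(-11 - 6\right) \left(-65\right) = \left(-17\right) \left(-65\right) = 1105$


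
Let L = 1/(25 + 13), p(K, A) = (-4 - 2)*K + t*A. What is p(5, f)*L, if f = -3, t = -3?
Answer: -21/38 ≈ -0.55263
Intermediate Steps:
p(K, A) = -6*K - 3*A (p(K, A) = (-4 - 2)*K - 3*A = -6*K - 3*A)
L = 1/38 ≈ 0.026316
p(5, f)*L = (-6*5 - 3*(-3))*(1/38) = (-30 + 9)*(1/38) = -21*1/38 = -21/38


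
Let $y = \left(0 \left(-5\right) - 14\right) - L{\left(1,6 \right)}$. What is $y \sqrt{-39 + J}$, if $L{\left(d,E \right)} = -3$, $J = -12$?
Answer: $- 11 i \sqrt{51} \approx - 78.556 i$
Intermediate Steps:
$y = -11$ ($y = \left(0 \left(-5\right) - 14\right) - -3 = \left(0 - 14\right) + 3 = -14 + 3 = -11$)
$y \sqrt{-39 + J} = - 11 \sqrt{-39 - 12} = - 11 \sqrt{-51} = - 11 i \sqrt{51}$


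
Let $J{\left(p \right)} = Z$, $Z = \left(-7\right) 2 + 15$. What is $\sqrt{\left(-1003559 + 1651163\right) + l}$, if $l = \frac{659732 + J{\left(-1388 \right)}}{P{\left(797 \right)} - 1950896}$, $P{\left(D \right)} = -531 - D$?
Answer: $\frac{\sqrt{154258323954447882}}{488056} \approx 804.74$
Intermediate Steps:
$Z = 1$ ($Z = -14 + 15 = 1$)
$J{\left(p \right)} = 1$
$l = - \frac{659733}{1952224}$ ($l = \frac{659732 + 1}{\left(-531 - 797\right) - 1950896} = \frac{659733}{\left(-531 - 797\right) - 1950896} = \frac{659733}{-1328 - 1950896} = \frac{659733}{-1952224} = 659733 \left(- \frac{1}{1952224}\right) = - \frac{659733}{1952224} \approx -0.33794$)
$\sqrt{\left(-1003559 + 1651163\right) + l} = \sqrt{\left(-1003559 + 1651163\right) - \frac{659733}{1952224}} = \sqrt{647604 - \frac{659733}{1952224}} = \sqrt{\frac{1264267411563}{1952224}} = \frac{\sqrt{154258323954447882}}{488056}$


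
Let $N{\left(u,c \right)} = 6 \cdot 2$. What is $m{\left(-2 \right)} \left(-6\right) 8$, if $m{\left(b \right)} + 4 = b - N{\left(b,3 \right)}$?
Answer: $864$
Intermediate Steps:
$N{\left(u,c \right)} = 12$
$m{\left(b \right)} = -16 + b$ ($m{\left(b \right)} = -4 + \left(b - 12\right) = -4 + \left(-12 + b\right) = -16 + b$)
$m{\left(-2 \right)} \left(-6\right) 8 = \left(-16 - 2\right) \left(-6\right) 8 = \left(-18\right) \left(-6\right) 8 = 108 \cdot 8 = 864$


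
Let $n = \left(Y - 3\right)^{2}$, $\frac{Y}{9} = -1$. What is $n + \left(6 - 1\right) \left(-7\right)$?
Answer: $109$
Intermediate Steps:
$Y = -9$ ($Y = 9 \left(-1\right) = -9$)
$n = 144$ ($n = \left(-9 - 3\right)^{2} = \left(-12\right)^{2} = 144$)
$n + \left(6 - 1\right) \left(-7\right) = 144 + \left(6 - 1\right) \left(-7\right) = 144 + 5 \left(-7\right) = 144 - 35 = 109$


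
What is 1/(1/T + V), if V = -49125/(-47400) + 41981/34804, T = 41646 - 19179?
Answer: 123546751944/277071980483 ≈ 0.44590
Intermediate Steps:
T = 22467
V = 12332153/5499032 (V = -49125*(-1/47400) + 41981*(1/34804) = 655/632 + 41981/34804 = 12332153/5499032 ≈ 2.2426)
1/(1/T + V) = 1/(1/22467 + 12332153/5499032) = 1/(277071980483/123546751944) = 123546751944/277071980483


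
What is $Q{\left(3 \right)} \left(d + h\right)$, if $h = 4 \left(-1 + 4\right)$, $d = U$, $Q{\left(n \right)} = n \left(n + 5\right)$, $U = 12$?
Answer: $576$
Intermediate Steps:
$Q{\left(n \right)} = n \left(5 + n\right)$
$d = 12$
$h = 12$ ($h = 4 \cdot 3 = 12$)
$Q{\left(3 \right)} \left(d + h\right) = 3 \left(5 + 3\right) \left(12 + 12\right) = 3 \cdot 8 \cdot 24 = 24 \cdot 24 = 576$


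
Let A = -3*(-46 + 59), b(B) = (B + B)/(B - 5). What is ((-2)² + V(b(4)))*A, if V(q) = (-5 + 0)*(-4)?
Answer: -936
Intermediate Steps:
b(B) = 2*B/(-5 + B) (b(B) = (2*B)/(-5 + B) = 2*B/(-5 + B))
A = -39 (A = -3*13 = -39)
V(q) = 20 (V(q) = -5*(-4) = 20)
((-2)² + V(b(4)))*A = ((-2)² + 20)*(-39) = (4 + 20)*(-39) = 24*(-39) = -936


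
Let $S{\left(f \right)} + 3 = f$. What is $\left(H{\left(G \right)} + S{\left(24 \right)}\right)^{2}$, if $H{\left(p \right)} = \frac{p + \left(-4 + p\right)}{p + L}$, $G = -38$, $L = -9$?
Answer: $\frac{1138489}{2209} \approx 515.39$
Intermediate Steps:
$S{\left(f \right)} = -3 + f$
$H{\left(p \right)} = \frac{-4 + 2 p}{-9 + p}$ ($H{\left(p \right)} = \frac{p + \left(-4 + p\right)}{p - 9} = \frac{-4 + 2 p}{-9 + p}$)
$\left(H{\left(G \right)} + S{\left(24 \right)}\right)^{2} = \left(\frac{2 \left(-2 - 38\right)}{-9 - 38} + \left(-3 + 24\right)\right)^{2} = \left(2 \frac{1}{-47} \left(-40\right) + 21\right)^{2} = \left(2 \left(- \frac{1}{47}\right) \left(-40\right) + 21\right)^{2} = \left(\frac{80}{47} + 21\right)^{2} = \left(\frac{1067}{47}\right)^{2} = \frac{1138489}{2209}$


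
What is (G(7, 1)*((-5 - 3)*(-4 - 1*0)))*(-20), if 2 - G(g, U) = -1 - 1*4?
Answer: -4480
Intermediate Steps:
G(g, U) = 7 (G(g, U) = 2 - (-1 - 1*4) = 2 - (-1 - 4) = 2 - 1*(-5) = 2 + 5 = 7)
(G(7, 1)*((-5 - 3)*(-4 - 1*0)))*(-20) = (7*((-5 - 3)*(-4 - 1*0)))*(-20) = (7*(-8*(-4 + 0)))*(-20) = (7*(-8*(-4)))*(-20) = (7*32)*(-20) = 224*(-20) = -4480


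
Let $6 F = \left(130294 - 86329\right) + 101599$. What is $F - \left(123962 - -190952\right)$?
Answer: $- \frac{871960}{3} \approx -2.9065 \cdot 10^{5}$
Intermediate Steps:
$F = \frac{72782}{3}$ ($F = \frac{\left(130294 - 86329\right) + 101599}{6} = \frac{43965 + 101599}{6} = \frac{1}{6} \cdot 145564 = \frac{72782}{3} \approx 24261.0$)
$F - \left(123962 - -190952\right) = \frac{72782}{3} - \left(123962 - -190952\right) = \frac{72782}{3} - \left(123962 + 190952\right) = \frac{72782}{3} - 314914 = - \frac{871960}{3}$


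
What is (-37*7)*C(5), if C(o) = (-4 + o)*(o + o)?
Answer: -2590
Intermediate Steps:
C(o) = 2*o*(-4 + o) (C(o) = (-4 + o)*(2*o) = 2*o*(-4 + o))
(-37*7)*C(5) = (-37*7)*(2*5*(-4 + 5)) = -518*5 = -259*10 = -2590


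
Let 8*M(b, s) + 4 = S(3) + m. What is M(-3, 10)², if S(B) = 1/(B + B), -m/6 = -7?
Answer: 52441/2304 ≈ 22.761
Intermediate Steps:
m = 42 (m = -6*(-7) = 42)
S(B) = 1/(2*B)
M(b, s) = 229/48 (M(b, s) = -½ + ((½)/3 + 42)/8 = -½ + ((½)*(⅓) + 42)/8 = -½ + (⅙ + 42)/8 = -½ + (⅛)*(253/6) = -½ + 253/48 = 229/48)
M(-3, 10)² = (229/48)² = 52441/2304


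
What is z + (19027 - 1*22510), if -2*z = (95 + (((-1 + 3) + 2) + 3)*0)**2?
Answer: -15991/2 ≈ -7995.5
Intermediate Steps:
z = -9025/2 (z = -(95 + (((-1 + 3) + 2) + 3)*0)**2/2 = -(95 + ((2 + 2) + 3)*0)**2/2 = -(95 + (4 + 3)*0)**2/2 = -(95 + 7*0)**2/2 = -(95 + 0)**2/2 = -1/2*95**2 = -1/2*9025 = -9025/2 ≈ -4512.5)
z + (19027 - 1*22510) = -9025/2 + (19027 - 1*22510) = -9025/2 + (19027 - 22510) = -9025/2 - 3483 = -15991/2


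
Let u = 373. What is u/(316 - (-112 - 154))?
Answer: 373/582 ≈ 0.64089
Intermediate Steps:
u/(316 - (-112 - 154)) = 373/(316 - (-112 - 154)) = 373/(316 - 1*(-266)) = 373/(316 + 266) = 373/582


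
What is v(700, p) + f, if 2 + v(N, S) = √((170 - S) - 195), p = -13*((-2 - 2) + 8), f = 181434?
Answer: 181432 + 3*√3 ≈ 1.8144e+5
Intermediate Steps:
p = -52 (p = -13*(-4 + 8) = -13*4 = -52)
v(N, S) = -2 + √(-25 - S) (v(N, S) = -2 + √((170 - S) - 195) = -2 + √(-25 - S))
v(700, p) + f = (-2 + √(-25 - 1*(-52))) + 181434 = (-2 + √(-25 + 52)) + 181434 = (-2 + √27) + 181434 = (-2 + 3*√3) + 181434 = 181432 + 3*√3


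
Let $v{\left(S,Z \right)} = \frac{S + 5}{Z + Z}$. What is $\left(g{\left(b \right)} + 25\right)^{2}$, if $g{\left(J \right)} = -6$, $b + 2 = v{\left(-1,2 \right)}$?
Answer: $361$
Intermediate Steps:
$v{\left(S,Z \right)} = \frac{5 + S}{2 Z}$
$b = -1$ ($b = -2 + \frac{5 - 1}{2 \cdot 2} = -2 + \frac{1}{2} \cdot \frac{1}{2} \cdot 4 = -2 + 1 = -1$)
$\left(g{\left(b \right)} + 25\right)^{2} = \left(-6 + 25\right)^{2} = 19^{2} = 361$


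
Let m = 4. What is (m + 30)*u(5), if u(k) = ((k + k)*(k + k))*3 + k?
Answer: 10370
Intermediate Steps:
u(k) = k + 12*k**2 (u(k) = ((2*k)*(2*k))*3 + k = (4*k**2)*3 + k = 12*k**2 + k = k + 12*k**2)
(m + 30)*u(5) = (4 + 30)*(5*(1 + 12*5)) = 34*(5*(1 + 60)) = 34*(5*61) = 34*305 = 10370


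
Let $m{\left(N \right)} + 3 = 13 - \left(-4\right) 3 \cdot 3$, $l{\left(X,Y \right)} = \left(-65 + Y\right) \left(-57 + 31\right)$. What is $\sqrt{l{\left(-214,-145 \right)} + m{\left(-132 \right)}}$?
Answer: $\sqrt{5506} \approx 74.202$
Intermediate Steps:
$l{\left(X,Y \right)} = 1690 - 26 Y$ ($l{\left(X,Y \right)} = \left(-65 + Y\right) \left(-26\right) = 1690 - 26 Y$)
$m{\left(N \right)} = 46$ ($m{\left(N \right)} = -3 - \left(-13 + \left(-4\right) 3 \cdot 3\right) = -3 - \left(-13 - 36\right) = -3 + \left(13 - -36\right) = -3 + \left(13 + 36\right) = -3 + 49 = 46$)
$\sqrt{l{\left(-214,-145 \right)} + m{\left(-132 \right)}} = \sqrt{\left(1690 - -3770\right) + 46} = \sqrt{\left(1690 + 3770\right) + 46} = \sqrt{5460 + 46} = \sqrt{5506}$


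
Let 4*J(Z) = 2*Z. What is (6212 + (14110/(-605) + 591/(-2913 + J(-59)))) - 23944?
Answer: -1149403792/64735 ≈ -17756.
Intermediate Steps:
J(Z) = Z/2 (J(Z) = (2*Z)/4 = Z/2)
(6212 + (14110/(-605) + 591/(-2913 + J(-59)))) - 23944 = (6212 + (14110/(-605) + 591/(-2913 + (½)*(-59)))) - 23944 = (6212 + (14110*(-1/605) + 591/(-2913 - 59/2))) - 23944 = (6212 + (-2822/121 + 591/(-5885/2))) - 23944 = (6212 + (-2822/121 + 591*(-2/5885))) - 23944 = (6212 + (-2822/121 - 1182/5885)) - 23944 = (6212 - 1522772/64735) - 23944 = 400611048/64735 - 23944 = -1149403792/64735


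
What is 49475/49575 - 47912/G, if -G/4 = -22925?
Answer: 21616201/45460275 ≈ 0.47550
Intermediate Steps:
G = 91700 (G = -4*(-22925) = 91700)
49475/49575 - 47912/G = 49475/49575 - 47912/91700 = 49475*(1/49575) - 47912*1/91700 = 1979/1983 - 11978/22925 = 21616201/45460275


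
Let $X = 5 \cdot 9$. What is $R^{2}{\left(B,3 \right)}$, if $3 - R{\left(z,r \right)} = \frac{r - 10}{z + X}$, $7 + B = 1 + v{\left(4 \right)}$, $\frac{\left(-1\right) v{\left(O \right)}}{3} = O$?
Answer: $\frac{7744}{729} \approx 10.623$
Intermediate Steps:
$v{\left(O \right)} = - 3 O$
$X = 45$
$B = -18$ ($B = -7 + \left(1 - 12\right) = -7 - 11 = -18$)
$R{\left(z,r \right)} = 3 - \frac{-10 + r}{45 + z}$ ($R{\left(z,r \right)} = 3 - \frac{r - 10}{z + 45} = 3 - \frac{-10 + r}{45 + z}$)
$R^{2}{\left(B,3 \right)} = \left(\frac{145 - 3 + 3 \left(-18\right)}{45 - 18}\right)^{2} = \left(\frac{145 - 3 - 54}{27}\right)^{2} = \left(\frac{1}{27} \cdot 88\right)^{2} = \left(\frac{88}{27}\right)^{2} = \frac{7744}{729}$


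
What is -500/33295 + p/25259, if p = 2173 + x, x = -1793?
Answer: 4520/168199681 ≈ 2.6873e-5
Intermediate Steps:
p = 380 (p = 2173 - 1793 = 380)
-500/33295 + p/25259 = -500/33295 + 380/25259 = -500*1/33295 + 380*(1/25259) = -100/6659 + 380/25259 = 4520/168199681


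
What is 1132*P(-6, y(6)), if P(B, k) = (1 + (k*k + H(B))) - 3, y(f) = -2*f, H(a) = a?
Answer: 153952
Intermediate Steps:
P(B, k) = -2 + B + k² (P(B, k) = (1 + (k*k + B)) - 3 = (1 + (k² + B)) - 3 = (1 + (B + k²)) - 3 = (1 + B + k²) - 3 = -2 + B + k²)
1132*P(-6, y(6)) = 1132*(-2 - 6 + (-2*6)²) = 1132*(-2 - 6 + (-12)²) = 1132*(-2 - 6 + 144) = 1132*136 = 153952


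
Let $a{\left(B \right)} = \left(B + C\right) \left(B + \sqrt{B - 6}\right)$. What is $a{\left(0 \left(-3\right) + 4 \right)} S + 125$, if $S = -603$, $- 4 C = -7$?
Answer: $-13744 - \frac{13869 i \sqrt{2}}{4} \approx -13744.0 - 4903.4 i$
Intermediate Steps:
$C = \frac{7}{4}$ ($C = \left(- \frac{1}{4}\right) \left(-7\right) = \frac{7}{4} \approx 1.75$)
$a{\left(B \right)} = \left(\frac{7}{4} + B\right) \left(B + \sqrt{-6 + B}\right)$ ($a{\left(B \right)} = \left(B + \frac{7}{4}\right) \left(B + \sqrt{B - 6}\right) = \left(\frac{7}{4} + B\right) \left(B + \sqrt{-6 + B}\right)$)
$a{\left(0 \left(-3\right) + 4 \right)} S + 125 = \left(\left(0 \left(-3\right) + 4\right)^{2} + \frac{7 \left(0 \left(-3\right) + 4\right)}{4} + \frac{7 \sqrt{-6 + \left(0 \left(-3\right) + 4\right)}}{4} + \left(0 \left(-3\right) + 4\right) \sqrt{-6 + \left(0 \left(-3\right) + 4\right)}\right) \left(-603\right) + 125 = \left(\left(0 + 4\right)^{2} + \frac{7 \left(0 + 4\right)}{4} + \frac{7 \sqrt{-6 + \left(0 + 4\right)}}{4} + \left(0 + 4\right) \sqrt{-6 + \left(0 + 4\right)}\right) \left(-603\right) + 125 = \left(4^{2} + \frac{7}{4} \cdot 4 + \frac{7 \sqrt{-6 + 4}}{4} + 4 \sqrt{-6 + 4}\right) \left(-603\right) + 125 = \left(16 + 7 + \frac{7 \sqrt{-2}}{4} + 4 \sqrt{-2}\right) \left(-603\right) + 125 = \left(16 + 7 + \frac{7 i \sqrt{2}}{4} + 4 i \sqrt{2}\right) \left(-603\right) + 125 = \left(23 + \frac{23 i \sqrt{2}}{4}\right) \left(-603\right) + 125 = \left(-13869 - \frac{13869 i \sqrt{2}}{4}\right) + 125 = -13744 - \frac{13869 i \sqrt{2}}{4}$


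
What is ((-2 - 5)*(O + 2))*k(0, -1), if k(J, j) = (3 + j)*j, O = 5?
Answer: 98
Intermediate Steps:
k(J, j) = j*(3 + j)
((-2 - 5)*(O + 2))*k(0, -1) = ((-2 - 5)*(5 + 2))*(-(3 - 1)) = (-7*7)*(-1*2) = -49*(-2) = 98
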